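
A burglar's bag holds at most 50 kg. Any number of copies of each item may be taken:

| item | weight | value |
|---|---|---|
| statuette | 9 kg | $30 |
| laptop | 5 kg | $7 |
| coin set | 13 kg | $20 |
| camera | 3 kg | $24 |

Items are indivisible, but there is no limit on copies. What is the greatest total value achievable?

Best value-per-unit is camera at 24/3, and filling with it alone uses weight 16×3=48. No mix of the others beats 16×24 = 384.

$384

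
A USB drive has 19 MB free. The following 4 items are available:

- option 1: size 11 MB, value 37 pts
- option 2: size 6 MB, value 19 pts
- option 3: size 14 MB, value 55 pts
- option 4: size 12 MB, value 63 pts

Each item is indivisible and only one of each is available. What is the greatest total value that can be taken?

82 pts

Check high-value combinations within 19 MB:
- option 2+option 4: size 6+12=18, value 19+63=82
- option 4: size 12, value 63
- option 1+option 2: size 11+6=17, value 37+19=56
- option 3: size 14, value 55
- option 1: size 11, value 37
Best: 82 pts.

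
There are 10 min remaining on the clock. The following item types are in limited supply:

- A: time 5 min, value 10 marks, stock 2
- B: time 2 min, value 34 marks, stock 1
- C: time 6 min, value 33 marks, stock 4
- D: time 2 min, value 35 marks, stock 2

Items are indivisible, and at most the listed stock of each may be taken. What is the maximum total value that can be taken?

104 marks

Top feasible selections:
- 1×B + 2×D: time 6, value 104
- 1×C + 2×D: time 10, value 103
- 1×B + 1×C + 1×D: time 10, value 102
Best: 104 marks.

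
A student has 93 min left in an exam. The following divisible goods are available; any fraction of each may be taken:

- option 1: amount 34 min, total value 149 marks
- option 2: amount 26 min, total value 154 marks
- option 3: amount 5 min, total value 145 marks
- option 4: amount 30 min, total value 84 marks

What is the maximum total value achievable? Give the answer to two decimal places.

Take in order of value per unit:
- option 3 (145/5 per unit): all 5 → value 145, running total 145.00
- option 2 (154/26 per unit): all 26 → value 154, running total 299.00
- option 1 (149/34 per unit): all 34 → value 149, running total 448.00
- option 4 (84/30 per unit): 28 of 30 → value 28×84/30 = 78.4000, running total 526.40
Total 526.40.

526.40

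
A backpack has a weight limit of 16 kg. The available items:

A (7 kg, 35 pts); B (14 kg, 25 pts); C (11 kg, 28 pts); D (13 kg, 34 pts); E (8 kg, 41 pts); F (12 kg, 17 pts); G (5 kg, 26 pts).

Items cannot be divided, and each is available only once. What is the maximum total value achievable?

76 pts

Check high-value combinations within 16 kg:
- A+E: weight 7+8=15, value 35+41=76
- E+G: weight 8+5=13, value 41+26=67
- A+G: weight 7+5=12, value 35+26=61
- C+G: weight 11+5=16, value 28+26=54
Best: 76 pts.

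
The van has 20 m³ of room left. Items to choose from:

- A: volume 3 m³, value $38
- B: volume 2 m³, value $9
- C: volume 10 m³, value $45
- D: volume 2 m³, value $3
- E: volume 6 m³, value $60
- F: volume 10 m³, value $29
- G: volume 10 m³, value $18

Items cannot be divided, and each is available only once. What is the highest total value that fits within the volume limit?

This is a 0/1 knapsack; check combinations near the capacity.
- A+C+E: volume 3+10+6=19, value 38+45+60=143
- A+E+F: volume 3+6+10=19, value 38+60+29=127
- B+C+D+E: volume 2+10+2+6=20, value 9+45+3+60=117
- A+E+G: volume 3+6+10=19, value 38+60+18=116
Best: $143.

$143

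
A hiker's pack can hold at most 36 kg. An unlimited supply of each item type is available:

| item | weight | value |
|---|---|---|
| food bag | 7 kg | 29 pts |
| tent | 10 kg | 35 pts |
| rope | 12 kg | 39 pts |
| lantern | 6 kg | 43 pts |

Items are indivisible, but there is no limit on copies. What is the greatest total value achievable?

Best value-per-unit is lantern at 43/6, and filling with it alone uses weight 6×6=36. No mix of the others beats 6×43 = 258.

258 pts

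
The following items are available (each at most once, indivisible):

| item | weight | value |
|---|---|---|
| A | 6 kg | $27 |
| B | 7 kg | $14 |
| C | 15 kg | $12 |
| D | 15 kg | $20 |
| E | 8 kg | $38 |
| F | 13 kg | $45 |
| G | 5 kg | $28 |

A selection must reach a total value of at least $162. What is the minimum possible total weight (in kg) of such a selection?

54

Subsets with value ≥ 162, sorted by total weight:
- A+B+D+E+F+G: weight 54, value 172
- A+B+C+E+F+G: weight 54, value 164
Minimum weight: 54 kg.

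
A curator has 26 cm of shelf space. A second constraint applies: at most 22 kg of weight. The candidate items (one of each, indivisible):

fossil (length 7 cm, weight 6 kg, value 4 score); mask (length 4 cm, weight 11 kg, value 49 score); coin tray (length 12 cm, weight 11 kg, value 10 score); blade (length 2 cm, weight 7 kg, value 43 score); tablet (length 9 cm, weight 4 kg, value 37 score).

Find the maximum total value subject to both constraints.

129 score

Feasible sets respecting both limits:
- mask+blade+tablet: length 15, weight 22, value 129
- mask+blade: length 6, weight 18, value 92
- fossil+mask+tablet: length 20, weight 21, value 90
Best: 129 score.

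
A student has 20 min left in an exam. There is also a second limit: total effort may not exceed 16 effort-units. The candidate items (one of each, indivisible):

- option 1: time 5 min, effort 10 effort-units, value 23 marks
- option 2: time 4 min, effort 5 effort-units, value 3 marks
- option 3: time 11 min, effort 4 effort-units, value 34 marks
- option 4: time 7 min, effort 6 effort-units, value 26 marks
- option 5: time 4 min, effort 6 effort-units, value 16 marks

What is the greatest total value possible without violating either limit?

Feasible sets respecting both limits:
- option 3+option 4: time 18, effort 10, value 60
- option 1+option 3: time 16, effort 14, value 57
- option 2+option 3+option 5: time 19, effort 15, value 53
- option 3+option 5: time 15, effort 10, value 50
Best: 60 marks.

60 marks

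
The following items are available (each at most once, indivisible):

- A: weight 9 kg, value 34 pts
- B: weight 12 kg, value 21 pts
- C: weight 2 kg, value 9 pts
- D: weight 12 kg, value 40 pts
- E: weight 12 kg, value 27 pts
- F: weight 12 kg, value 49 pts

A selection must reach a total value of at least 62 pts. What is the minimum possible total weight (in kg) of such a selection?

Subsets with value ≥ 62, sorted by total weight:
- A+F: weight 21, value 83
- A+D: weight 21, value 74
Minimum weight: 21 kg.

21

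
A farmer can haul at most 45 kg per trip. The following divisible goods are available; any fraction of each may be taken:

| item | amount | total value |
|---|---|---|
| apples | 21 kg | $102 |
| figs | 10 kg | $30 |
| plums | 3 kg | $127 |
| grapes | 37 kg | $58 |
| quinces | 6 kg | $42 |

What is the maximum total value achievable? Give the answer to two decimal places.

308.84

Take in order of value per unit:
- plums (127/3 per unit): all 3 → value 127, running total 127.00
- quinces (42/6 per unit): all 6 → value 42, running total 169.00
- apples (102/21 per unit): all 21 → value 102, running total 271.00
- figs (30/10 per unit): all 10 → value 30, running total 301.00
- grapes (58/37 per unit): 5 of 37 → value 5×58/37 = 7.8378, running total 308.84
Total 308.84.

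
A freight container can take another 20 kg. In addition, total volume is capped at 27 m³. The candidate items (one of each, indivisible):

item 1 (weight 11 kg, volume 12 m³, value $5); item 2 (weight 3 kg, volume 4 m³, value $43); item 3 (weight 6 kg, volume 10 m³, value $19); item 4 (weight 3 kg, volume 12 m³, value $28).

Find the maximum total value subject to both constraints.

Feasible sets respecting both limits:
- item 2+item 3+item 4: weight 12, volume 26, value 90
- item 2+item 4: weight 6, volume 16, value 71
- item 1+item 2+item 3: weight 20, volume 26, value 67
- item 2+item 3: weight 9, volume 14, value 62
Best: $90.

$90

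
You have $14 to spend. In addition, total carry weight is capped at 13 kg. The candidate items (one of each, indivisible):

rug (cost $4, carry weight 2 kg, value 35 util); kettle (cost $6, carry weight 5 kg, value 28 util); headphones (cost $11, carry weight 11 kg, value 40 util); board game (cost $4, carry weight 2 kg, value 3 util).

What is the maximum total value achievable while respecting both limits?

66 util

Feasible sets respecting both limits:
- rug+kettle+board game: cost 14, carry weight 9, value 66
- rug+kettle: cost 10, carry weight 7, value 63
- headphones: cost 11, carry weight 11, value 40
Best: 66 util.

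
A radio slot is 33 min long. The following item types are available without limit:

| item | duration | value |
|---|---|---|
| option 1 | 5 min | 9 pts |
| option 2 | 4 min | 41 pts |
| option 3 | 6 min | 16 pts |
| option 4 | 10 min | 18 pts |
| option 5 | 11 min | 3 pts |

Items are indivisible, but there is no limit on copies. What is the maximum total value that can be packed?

Best value-per-unit is option 2 at 41/4, and filling with it alone uses duration 8×4=32. No mix of the others beats 8×41 = 328.

328 pts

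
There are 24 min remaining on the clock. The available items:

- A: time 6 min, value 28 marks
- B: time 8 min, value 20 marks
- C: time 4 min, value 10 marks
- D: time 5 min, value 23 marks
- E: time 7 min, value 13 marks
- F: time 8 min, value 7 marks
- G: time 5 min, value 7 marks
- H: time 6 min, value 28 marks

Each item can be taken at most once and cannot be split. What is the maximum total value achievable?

92 marks

Check high-value combinations within 24 min:
- A+D+E+H: time 6+5+7+6=24, value 28+23+13+28=92
- A+C+D+H: time 6+4+5+6=21, value 28+10+23+28=89
- A+D+G+H: time 6+5+5+6=22, value 28+23+7+28=86
- A+B+C+H: time 6+8+4+6=24, value 28+20+10+28=86
Best: 92 marks.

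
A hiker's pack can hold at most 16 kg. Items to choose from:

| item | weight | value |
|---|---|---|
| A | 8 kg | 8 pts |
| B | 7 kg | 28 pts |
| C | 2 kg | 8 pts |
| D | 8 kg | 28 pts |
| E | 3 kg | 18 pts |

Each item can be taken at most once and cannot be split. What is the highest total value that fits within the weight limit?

56 pts

Check high-value combinations within 16 kg:
- B+D: weight 7+8=15, value 28+28=56
- B+C+E: weight 7+2+3=12, value 28+8+18=54
- C+D+E: weight 2+8+3=13, value 8+28+18=54
- B+E: weight 7+3=10, value 28+18=46
- D+E: weight 8+3=11, value 28+18=46
Best: 56 pts.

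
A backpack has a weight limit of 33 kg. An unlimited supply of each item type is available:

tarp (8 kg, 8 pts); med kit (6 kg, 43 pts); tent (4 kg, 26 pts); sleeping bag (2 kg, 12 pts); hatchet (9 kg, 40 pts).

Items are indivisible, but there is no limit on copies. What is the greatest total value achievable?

227 pts

Best value-per-unit is med kit at 43/6; filling with it alone gives 5×43 = 215.
Optimal mix: 5×med kit + 1×sleeping bag → weight 32, value 227.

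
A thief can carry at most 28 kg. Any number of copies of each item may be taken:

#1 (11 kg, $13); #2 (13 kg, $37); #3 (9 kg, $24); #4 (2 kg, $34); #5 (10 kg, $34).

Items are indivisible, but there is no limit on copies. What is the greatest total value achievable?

Best value-per-unit is #4 at 34/2, and filling with it alone uses weight 14×2=28. No mix of the others beats 14×34 = 476.

$476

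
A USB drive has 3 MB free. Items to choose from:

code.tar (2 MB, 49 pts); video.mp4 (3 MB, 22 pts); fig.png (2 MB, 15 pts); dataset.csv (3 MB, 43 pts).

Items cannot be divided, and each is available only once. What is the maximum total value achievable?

49 pts

Check high-value combinations within 3 MB:
- code.tar: size 2, value 49
- dataset.csv: size 3, value 43
- video.mp4: size 3, value 22
Best: 49 pts.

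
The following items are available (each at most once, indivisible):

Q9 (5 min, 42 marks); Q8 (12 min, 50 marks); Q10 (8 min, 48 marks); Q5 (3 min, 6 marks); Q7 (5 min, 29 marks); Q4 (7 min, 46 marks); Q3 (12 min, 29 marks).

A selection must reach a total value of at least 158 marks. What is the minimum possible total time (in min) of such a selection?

25

Subsets with value ≥ 158, sorted by total time:
- Q9+Q10+Q7+Q4: time 25, value 165
- Q9+Q10+Q5+Q7+Q4: time 28, value 171
- Q9+Q8+Q7+Q4: time 29, value 167
Minimum time: 25 min.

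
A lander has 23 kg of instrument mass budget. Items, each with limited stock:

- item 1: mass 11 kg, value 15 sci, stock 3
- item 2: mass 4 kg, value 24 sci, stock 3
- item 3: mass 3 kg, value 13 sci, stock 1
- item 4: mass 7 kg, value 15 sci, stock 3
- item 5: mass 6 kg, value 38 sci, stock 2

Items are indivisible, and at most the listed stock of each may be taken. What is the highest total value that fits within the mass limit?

Best selections within mass 23 and stock limits:
- 2×item 2 + 1×item 3 + 2×item 5: mass 23, value 137
- 2×item 2 + 2×item 5: mass 20, value 124
- 3×item 2 + 1×item 3 + 1×item 5: mass 21, value 123
- 1×item 2 + 1×item 4 + 2×item 5: mass 23, value 115
Best: 137 sci.

137 sci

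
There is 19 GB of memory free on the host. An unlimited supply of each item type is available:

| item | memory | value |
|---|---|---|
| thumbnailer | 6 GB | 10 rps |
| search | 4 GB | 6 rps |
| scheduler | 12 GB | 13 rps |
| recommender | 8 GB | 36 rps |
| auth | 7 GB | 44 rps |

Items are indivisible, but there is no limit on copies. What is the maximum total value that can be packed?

Best value-per-unit is auth at 44/7; filling with it alone gives 2×44 = 88.
Optimal mix: 1×search + 2×auth → memory 18, value 94.

94 rps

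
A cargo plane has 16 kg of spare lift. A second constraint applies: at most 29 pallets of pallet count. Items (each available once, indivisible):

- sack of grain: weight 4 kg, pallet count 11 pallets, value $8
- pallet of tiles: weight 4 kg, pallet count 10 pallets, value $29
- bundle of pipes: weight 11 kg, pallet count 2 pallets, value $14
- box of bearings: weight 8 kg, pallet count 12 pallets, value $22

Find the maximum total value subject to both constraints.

Feasible sets respecting both limits:
- pallet of tiles+box of bearings: weight 12, pallet count 22, value 51
- pallet of tiles+bundle of pipes: weight 15, pallet count 12, value 43
- sack of grain+pallet of tiles: weight 8, pallet count 21, value 37
Best: $51.

$51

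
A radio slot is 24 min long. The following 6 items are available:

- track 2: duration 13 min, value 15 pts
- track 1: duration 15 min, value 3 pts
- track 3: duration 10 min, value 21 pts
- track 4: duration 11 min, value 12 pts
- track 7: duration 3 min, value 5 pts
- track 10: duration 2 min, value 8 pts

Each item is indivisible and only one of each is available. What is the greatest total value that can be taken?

41 pts

Check high-value combinations within 24 min:
- track 3+track 4+track 10: duration 10+11+2=23, value 21+12+8=41
- track 3+track 4+track 7: duration 10+11+3=24, value 21+12+5=38
- track 2+track 3: duration 13+10=23, value 15+21=36
- track 3+track 7+track 10: duration 10+3+2=15, value 21+5+8=34
Best: 41 pts.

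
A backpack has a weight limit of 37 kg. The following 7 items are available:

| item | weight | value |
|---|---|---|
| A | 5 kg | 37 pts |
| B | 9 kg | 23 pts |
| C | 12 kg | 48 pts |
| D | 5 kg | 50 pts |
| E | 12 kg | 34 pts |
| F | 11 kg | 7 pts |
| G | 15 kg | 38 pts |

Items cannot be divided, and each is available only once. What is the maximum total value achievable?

173 pts

Check high-value combinations within 37 kg:
- A+C+D+G: weight 5+12+5+15=37, value 37+48+50+38=173
- A+C+D+E: weight 5+12+5+12=34, value 37+48+50+34=169
- A+D+E+G: weight 5+5+12+15=37, value 37+50+34+38=159
Best: 173 pts.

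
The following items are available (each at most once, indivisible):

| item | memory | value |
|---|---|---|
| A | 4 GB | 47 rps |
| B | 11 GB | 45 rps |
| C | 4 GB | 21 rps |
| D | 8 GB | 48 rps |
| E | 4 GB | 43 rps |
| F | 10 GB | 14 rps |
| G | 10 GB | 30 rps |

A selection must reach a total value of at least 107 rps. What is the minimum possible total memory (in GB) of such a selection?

12

Subsets with value ≥ 107, sorted by total memory:
- A+C+E: memory 12, value 111
- A+D+E: memory 16, value 138
- A+C+D: memory 16, value 116
Minimum memory: 12 GB.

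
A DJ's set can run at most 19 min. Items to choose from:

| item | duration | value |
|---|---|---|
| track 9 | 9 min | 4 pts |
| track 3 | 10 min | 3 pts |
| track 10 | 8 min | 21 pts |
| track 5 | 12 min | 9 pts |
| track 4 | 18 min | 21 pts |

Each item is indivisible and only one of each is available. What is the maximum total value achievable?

25 pts

Check high-value combinations within 19 min:
- track 9+track 10: duration 9+8=17, value 4+21=25
- track 3+track 10: duration 10+8=18, value 3+21=24
- track 10: duration 8, value 21
Best: 25 pts.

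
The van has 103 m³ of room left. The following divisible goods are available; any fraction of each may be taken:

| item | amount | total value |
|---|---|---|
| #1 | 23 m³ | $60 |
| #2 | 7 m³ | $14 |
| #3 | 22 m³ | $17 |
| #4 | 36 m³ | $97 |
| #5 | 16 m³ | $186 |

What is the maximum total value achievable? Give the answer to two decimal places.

Take in order of value per unit:
- #5 (186/16 per unit): all 16 → value 186, running total 186.00
- #4 (97/36 per unit): all 36 → value 97, running total 283.00
- #1 (60/23 per unit): all 23 → value 60, running total 343.00
- #2 (14/7 per unit): all 7 → value 14, running total 357.00
- #3 (17/22 per unit): 21 of 22 → value 21×17/22 = 16.2273, running total 373.23
Total 373.23.

373.23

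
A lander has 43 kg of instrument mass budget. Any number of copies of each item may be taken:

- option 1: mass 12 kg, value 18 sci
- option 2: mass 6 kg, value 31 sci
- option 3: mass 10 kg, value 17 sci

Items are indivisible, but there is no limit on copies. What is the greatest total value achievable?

217 sci

Best value-per-unit is option 2 at 31/6, and filling with it alone uses mass 7×6=42. No mix of the others beats 7×31 = 217.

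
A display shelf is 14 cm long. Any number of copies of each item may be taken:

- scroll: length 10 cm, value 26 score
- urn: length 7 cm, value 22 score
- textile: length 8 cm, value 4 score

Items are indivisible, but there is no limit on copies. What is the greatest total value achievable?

44 score

Best value-per-unit is urn at 22/7, and filling with it alone uses length 2×7=14. No mix of the others beats 2×22 = 44.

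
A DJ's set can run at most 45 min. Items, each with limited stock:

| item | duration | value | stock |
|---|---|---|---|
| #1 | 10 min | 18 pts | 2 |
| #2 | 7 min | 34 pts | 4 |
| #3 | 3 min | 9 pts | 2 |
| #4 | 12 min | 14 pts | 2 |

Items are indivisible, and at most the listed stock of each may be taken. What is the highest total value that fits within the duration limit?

Top feasible selections:
- 1×#1 + 4×#2 + 2×#3: duration 44, value 172
- 1×#1 + 4×#2 + 1×#3: duration 41, value 163
Best: 172 pts.

172 pts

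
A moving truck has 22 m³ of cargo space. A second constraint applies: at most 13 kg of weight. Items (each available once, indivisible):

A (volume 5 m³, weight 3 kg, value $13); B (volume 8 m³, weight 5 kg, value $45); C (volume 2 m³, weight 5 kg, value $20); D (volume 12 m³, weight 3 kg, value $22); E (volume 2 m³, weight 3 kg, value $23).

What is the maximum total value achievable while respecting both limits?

$90

Feasible sets respecting both limits:
- B+D+E: volume 22, weight 11, value 90
- B+C+E: volume 12, weight 13, value 88
- B+C+D: volume 22, weight 13, value 87
- A+B+E: volume 15, weight 11, value 81
Best: $90.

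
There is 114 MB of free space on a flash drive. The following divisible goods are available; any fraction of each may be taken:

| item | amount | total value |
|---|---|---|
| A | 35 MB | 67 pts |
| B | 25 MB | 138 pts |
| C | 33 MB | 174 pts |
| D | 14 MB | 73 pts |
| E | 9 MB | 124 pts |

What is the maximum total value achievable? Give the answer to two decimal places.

572.17

Take in order of value per unit:
- E (124/9 per unit): all 9 → value 124, running total 124.00
- B (138/25 per unit): all 25 → value 138, running total 262.00
- C (174/33 per unit): all 33 → value 174, running total 436.00
- D (73/14 per unit): all 14 → value 73, running total 509.00
- A (67/35 per unit): 33 of 35 → value 33×67/35 = 63.1714, running total 572.17
Total 572.17.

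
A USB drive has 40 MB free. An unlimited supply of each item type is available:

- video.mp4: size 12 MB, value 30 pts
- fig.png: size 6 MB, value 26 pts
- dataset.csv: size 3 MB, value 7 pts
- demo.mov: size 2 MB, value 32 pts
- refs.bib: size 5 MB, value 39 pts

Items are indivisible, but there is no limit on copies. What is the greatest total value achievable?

Best value-per-unit is demo.mov at 32/2, and filling with it alone uses size 20×2=40. No mix of the others beats 20×32 = 640.

640 pts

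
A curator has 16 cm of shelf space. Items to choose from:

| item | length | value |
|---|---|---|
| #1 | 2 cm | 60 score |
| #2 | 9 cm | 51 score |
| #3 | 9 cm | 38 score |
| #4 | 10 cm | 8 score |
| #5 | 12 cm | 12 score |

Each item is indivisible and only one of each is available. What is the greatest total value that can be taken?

This is a 0/1 knapsack; check combinations near the capacity.
- #1+#2: length 2+9=11, value 60+51=111
- #1+#3: length 2+9=11, value 60+38=98
- #1+#5: length 2+12=14, value 60+12=72
- #1+#4: length 2+10=12, value 60+8=68
- #1: length 2, value 60
Best: 111 score.

111 score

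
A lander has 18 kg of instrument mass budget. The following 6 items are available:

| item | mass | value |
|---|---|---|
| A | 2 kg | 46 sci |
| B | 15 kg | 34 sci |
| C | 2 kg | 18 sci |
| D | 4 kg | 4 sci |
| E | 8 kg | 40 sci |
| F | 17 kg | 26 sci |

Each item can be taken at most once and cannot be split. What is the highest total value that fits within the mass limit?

Check high-value combinations within 18 kg:
- A+C+D+E: mass 2+2+4+8=16, value 46+18+4+40=108
- A+C+E: mass 2+2+8=12, value 46+18+40=104
- A+D+E: mass 2+4+8=14, value 46+4+40=90
Best: 108 sci.

108 sci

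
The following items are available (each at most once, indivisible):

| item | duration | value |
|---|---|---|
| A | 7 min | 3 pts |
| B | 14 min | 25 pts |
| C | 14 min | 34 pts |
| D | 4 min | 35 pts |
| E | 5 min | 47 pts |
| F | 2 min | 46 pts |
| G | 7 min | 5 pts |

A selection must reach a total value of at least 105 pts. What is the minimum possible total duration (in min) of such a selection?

Subsets with value ≥ 105, sorted by total duration:
- D+E+F: duration 11, value 128
- D+E+F+G: duration 18, value 133
- A+D+E+F: duration 18, value 131
- C+D+F: duration 20, value 115
Minimum duration: 11 min.

11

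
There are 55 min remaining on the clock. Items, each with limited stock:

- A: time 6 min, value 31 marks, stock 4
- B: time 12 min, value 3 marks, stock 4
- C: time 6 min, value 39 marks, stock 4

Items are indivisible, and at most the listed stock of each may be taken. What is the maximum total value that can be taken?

280 marks

Best selections within time 55 and stock limits:
- 4×A + 4×C: time 48, value 280
- 3×A + 1×B + 4×C: time 54, value 252
- 3×A + 4×C: time 42, value 249
Best: 280 marks.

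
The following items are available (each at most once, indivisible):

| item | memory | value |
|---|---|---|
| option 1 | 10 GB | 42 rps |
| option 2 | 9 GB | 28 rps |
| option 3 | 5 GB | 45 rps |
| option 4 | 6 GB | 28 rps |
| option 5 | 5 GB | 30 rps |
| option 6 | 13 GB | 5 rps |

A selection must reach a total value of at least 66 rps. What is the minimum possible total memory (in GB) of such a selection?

10

Subsets with value ≥ 66, sorted by total memory:
- option 3+option 5: memory 10, value 75
- option 3+option 4: memory 11, value 73
Minimum memory: 10 GB.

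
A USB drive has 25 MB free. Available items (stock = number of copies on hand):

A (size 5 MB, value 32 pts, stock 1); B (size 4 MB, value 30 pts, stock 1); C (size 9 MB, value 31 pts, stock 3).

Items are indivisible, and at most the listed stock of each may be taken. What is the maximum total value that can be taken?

94 pts

Best selections within size 25 and stock limits:
- 1×A + 2×C: size 23, value 94
- 1×A + 1×B + 1×C: size 18, value 93
Best: 94 pts.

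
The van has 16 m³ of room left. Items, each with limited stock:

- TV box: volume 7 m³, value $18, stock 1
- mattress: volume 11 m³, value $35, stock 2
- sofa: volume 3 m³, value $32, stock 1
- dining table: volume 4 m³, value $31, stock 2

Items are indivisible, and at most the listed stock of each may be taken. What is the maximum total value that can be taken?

$94

Top feasible selections:
- 1×sofa + 2×dining table: volume 11, value 94
- 1×TV box + 1×sofa + 1×dining table: volume 14, value 81
- 1×TV box + 2×dining table: volume 15, value 80
- 1×mattress + 1×sofa: volume 14, value 67
Best: $94.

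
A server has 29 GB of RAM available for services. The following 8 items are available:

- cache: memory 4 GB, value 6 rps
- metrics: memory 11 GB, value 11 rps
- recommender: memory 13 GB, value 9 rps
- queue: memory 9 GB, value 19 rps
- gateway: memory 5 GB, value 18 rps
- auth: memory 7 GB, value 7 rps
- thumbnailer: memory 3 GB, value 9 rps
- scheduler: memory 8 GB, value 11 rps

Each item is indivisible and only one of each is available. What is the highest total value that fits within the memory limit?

63 rps

Check high-value combinations within 29 GB:
- cache+queue+gateway+thumbnailer+scheduler: memory 4+9+5+3+8=29, value 6+19+18+9+11=63
- cache+queue+gateway+auth+thumbnailer: memory 4+9+5+7+3=28, value 6+19+18+7+9=59
- queue+gateway+thumbnailer+scheduler: memory 9+5+3+8=25, value 19+18+9+11=57
Best: 63 rps.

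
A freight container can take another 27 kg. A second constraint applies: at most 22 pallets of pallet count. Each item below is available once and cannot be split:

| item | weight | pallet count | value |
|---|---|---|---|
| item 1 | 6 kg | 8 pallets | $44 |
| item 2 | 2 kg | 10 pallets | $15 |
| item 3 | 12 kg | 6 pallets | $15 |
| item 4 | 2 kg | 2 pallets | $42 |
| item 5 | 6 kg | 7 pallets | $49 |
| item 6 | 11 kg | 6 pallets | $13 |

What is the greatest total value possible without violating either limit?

$135

Feasible sets respecting both limits:
- item 1+item 4+item 5: weight 14, pallet count 17, value 135
- item 1+item 3+item 5: weight 24, pallet count 21, value 108
- item 2+item 4+item 5: weight 10, pallet count 19, value 106
Best: $135.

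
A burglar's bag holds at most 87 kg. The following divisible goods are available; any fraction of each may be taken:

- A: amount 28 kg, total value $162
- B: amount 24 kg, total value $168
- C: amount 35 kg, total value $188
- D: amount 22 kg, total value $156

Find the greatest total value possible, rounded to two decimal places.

555.83

Take in order of value per unit:
- D (156/22 per unit): all 22 → value 156, running total 156.00
- B (168/24 per unit): all 24 → value 168, running total 324.00
- A (162/28 per unit): all 28 → value 162, running total 486.00
- C (188/35 per unit): 13 of 35 → value 13×188/35 = 69.8286, running total 555.83
Total 555.83.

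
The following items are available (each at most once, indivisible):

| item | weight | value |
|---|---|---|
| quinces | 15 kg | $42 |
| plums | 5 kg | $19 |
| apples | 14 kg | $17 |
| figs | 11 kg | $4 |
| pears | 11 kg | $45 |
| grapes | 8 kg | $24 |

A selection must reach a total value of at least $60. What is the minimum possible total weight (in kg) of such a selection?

16

Subsets with value ≥ 60, sorted by total weight:
- plums+pears: weight 16, value 64
- pears+grapes: weight 19, value 69
- quinces+plums: weight 20, value 61
Minimum weight: 16 kg.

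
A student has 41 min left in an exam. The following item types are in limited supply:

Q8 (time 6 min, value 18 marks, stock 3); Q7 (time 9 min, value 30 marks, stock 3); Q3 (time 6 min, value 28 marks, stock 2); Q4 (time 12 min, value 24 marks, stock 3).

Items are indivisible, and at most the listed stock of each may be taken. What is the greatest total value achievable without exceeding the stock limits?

Top feasible selections:
- 3×Q7 + 2×Q3: time 39, value 146
- 3×Q8 + 1×Q7 + 2×Q3: time 39, value 140
- 1×Q8 + 3×Q7 + 1×Q3: time 39, value 136
- 1×Q8 + 2×Q7 + 2×Q3: time 36, value 134
Best: 146 marks.

146 marks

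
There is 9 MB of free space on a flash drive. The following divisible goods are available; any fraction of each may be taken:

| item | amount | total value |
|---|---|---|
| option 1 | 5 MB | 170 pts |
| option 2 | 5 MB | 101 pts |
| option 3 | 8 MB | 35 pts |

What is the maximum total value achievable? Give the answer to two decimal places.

250.80

Take in order of value per unit:
- option 1 (170/5 per unit): all 5 → value 170, running total 170.00
- option 2 (101/5 per unit): 4 of 5 → value 4×101/5 = 80.8000, running total 250.80
Total 250.80.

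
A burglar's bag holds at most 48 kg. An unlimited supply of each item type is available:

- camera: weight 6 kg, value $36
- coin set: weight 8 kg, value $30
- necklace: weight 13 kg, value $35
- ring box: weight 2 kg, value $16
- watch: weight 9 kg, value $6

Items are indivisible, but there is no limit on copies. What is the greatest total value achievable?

$384

Best value-per-unit is ring box at 16/2, and filling with it alone uses weight 24×2=48. No mix of the others beats 24×16 = 384.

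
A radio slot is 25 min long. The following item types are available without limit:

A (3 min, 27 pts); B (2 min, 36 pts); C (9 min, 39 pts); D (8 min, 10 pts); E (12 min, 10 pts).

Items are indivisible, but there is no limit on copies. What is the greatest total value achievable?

Best value-per-unit is B at 36/2, and filling with it alone uses duration 12×2=24. No mix of the others beats 12×36 = 432.

432 pts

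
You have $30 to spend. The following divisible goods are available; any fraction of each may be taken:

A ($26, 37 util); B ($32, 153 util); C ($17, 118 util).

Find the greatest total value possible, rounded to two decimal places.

Take in order of value per unit:
- C (118/17 per unit): all 17 → value 118, running total 118.00
- B (153/32 per unit): 13 of 32 → value 13×153/32 = 62.1563, running total 180.16
Total 180.16.

180.16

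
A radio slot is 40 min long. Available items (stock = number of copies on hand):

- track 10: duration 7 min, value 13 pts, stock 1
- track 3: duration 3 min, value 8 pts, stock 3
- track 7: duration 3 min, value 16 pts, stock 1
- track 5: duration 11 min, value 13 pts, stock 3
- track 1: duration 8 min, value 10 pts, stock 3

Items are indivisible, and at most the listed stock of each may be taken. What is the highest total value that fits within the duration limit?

76 pts

Best selections within duration 40 and stock limits:
- 1×track 10 + 3×track 3 + 1×track 7 + 1×track 5 + 1×track 1: duration 38, value 76
- 1×track 10 + 2×track 3 + 1×track 7 + 3×track 1: duration 40, value 75
- 1×track 10 + 3×track 3 + 1×track 7 + 2×track 1: duration 35, value 73
- 3×track 3 + 1×track 7 + 1×track 5 + 2×track 1: duration 39, value 73
Best: 76 pts.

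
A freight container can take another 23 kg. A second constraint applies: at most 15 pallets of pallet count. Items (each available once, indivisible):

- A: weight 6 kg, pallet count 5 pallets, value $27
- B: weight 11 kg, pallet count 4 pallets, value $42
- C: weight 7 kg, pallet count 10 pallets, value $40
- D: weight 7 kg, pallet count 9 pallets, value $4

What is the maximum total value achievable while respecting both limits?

Feasible sets respecting both limits:
- B+C: weight 18, pallet count 14, value 82
- A+B: weight 17, pallet count 9, value 69
- A+C: weight 13, pallet count 15, value 67
- B+D: weight 18, pallet count 13, value 46
Best: $82.

$82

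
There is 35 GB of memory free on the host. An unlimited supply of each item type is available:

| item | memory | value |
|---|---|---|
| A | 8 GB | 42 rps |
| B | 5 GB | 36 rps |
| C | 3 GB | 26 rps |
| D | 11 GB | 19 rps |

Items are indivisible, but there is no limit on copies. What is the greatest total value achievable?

Best value-per-unit is C at 26/3; filling with it alone gives 11×26 = 286.
Optimal mix: 1×B + 10×C → memory 35, value 296.

296 rps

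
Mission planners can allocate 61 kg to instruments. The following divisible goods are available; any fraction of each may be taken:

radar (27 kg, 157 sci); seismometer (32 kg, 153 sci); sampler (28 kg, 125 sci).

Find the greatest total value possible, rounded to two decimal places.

Take in order of value per unit:
- radar (157/27 per unit): all 27 → value 157, running total 157.00
- seismometer (153/32 per unit): all 32 → value 153, running total 310.00
- sampler (125/28 per unit): 2 of 28 → value 2×125/28 = 8.9286, running total 318.93
Total 318.93.

318.93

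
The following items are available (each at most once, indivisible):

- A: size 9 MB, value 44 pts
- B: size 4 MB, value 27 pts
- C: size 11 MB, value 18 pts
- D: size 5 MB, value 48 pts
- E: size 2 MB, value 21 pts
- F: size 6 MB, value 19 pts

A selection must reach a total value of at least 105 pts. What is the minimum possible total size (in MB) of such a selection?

Subsets with value ≥ 105, sorted by total size:
- A+D+E: size 16, value 113
- B+D+E+F: size 17, value 115
- A+B+D: size 18, value 119
Minimum size: 16 MB.

16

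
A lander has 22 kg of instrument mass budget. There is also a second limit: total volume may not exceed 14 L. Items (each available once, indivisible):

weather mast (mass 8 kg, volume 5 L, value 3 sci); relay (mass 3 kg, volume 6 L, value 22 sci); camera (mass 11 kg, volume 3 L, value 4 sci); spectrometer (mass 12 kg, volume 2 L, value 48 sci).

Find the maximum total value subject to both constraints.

70 sci

Feasible sets respecting both limits:
- relay+spectrometer: mass 15, volume 8, value 70
- weather mast+spectrometer: mass 20, volume 7, value 51
- spectrometer: mass 12, volume 2, value 48
- weather mast+relay+camera: mass 22, volume 14, value 29
Best: 70 sci.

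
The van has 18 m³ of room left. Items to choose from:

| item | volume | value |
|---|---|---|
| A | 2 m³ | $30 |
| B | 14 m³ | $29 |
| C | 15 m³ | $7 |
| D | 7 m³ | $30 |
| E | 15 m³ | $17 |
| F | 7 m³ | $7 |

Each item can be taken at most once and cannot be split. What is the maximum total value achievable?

This is a 0/1 knapsack; check combinations near the capacity.
- A+D+F: volume 2+7+7=16, value 30+30+7=67
- A+D: volume 2+7=9, value 30+30=60
- A+B: volume 2+14=16, value 30+29=59
- A+E: volume 2+15=17, value 30+17=47
- A+F: volume 2+7=9, value 30+7=37
Best: $67.

$67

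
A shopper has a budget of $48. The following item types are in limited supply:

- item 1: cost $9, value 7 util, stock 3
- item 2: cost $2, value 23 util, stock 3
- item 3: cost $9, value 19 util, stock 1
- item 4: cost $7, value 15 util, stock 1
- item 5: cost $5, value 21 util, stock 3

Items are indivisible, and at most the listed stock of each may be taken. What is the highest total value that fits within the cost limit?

173 util

Top feasible selections:
- 1×item 1 + 3×item 2 + 1×item 3 + 1×item 4 + 3×item 5: cost 46, value 173
- 3×item 2 + 1×item 3 + 1×item 4 + 3×item 5: cost 37, value 166
Best: 173 util.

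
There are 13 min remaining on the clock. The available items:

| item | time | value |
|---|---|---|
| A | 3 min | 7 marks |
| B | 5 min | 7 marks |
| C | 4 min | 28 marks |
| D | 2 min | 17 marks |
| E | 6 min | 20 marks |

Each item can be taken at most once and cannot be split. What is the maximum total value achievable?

Check high-value combinations within 13 min:
- C+D+E: time 4+2+6=12, value 28+17+20=65
- A+C+E: time 3+4+6=13, value 7+28+20=55
- A+C+D: time 3+4+2=9, value 7+28+17=52
- B+C+D: time 5+4+2=11, value 7+28+17=52
- C+E: time 4+6=10, value 28+20=48
Best: 65 marks.

65 marks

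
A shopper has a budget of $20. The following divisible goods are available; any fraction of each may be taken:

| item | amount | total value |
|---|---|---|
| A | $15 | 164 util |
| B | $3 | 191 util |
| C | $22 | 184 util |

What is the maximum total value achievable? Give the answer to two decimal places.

371.73

Take in order of value per unit:
- B (191/3 per unit): all 3 → value 191, running total 191.00
- A (164/15 per unit): all 15 → value 164, running total 355.00
- C (184/22 per unit): 2 of 22 → value 2×184/22 = 16.7273, running total 371.73
Total 371.73.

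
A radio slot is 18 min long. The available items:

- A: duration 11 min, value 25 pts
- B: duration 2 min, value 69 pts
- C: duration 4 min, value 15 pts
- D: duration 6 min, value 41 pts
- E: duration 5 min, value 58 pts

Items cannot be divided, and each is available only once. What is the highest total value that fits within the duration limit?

Check high-value combinations within 18 min:
- B+C+D+E: duration 2+4+6+5=17, value 69+15+41+58=183
- B+D+E: duration 2+6+5=13, value 69+41+58=168
- A+B+E: duration 11+2+5=18, value 25+69+58=152
Best: 183 pts.

183 pts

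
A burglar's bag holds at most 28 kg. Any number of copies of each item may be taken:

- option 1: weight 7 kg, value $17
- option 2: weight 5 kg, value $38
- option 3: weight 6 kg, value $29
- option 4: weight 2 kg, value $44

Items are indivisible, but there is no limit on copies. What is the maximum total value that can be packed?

$616

Best value-per-unit is option 4 at 44/2, and filling with it alone uses weight 14×2=28. No mix of the others beats 14×44 = 616.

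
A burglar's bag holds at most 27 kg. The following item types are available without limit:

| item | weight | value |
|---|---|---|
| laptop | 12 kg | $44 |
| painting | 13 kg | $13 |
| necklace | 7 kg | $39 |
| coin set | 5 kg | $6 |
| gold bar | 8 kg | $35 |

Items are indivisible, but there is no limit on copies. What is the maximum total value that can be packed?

Best value-per-unit is necklace at 39/7; filling with it alone gives 3×39 = 117.
Optimal mix: 3×necklace + 1×coin set → weight 26, value 123.

$123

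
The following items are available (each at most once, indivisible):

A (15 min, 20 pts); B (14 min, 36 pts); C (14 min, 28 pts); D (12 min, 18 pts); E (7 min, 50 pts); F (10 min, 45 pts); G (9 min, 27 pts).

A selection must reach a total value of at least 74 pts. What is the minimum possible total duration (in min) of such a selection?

Subsets with value ≥ 74, sorted by total duration:
- E+G: duration 16, value 77
- E+F: duration 17, value 95
- B+E: duration 21, value 86
- C+E: duration 21, value 78
Minimum duration: 16 min.

16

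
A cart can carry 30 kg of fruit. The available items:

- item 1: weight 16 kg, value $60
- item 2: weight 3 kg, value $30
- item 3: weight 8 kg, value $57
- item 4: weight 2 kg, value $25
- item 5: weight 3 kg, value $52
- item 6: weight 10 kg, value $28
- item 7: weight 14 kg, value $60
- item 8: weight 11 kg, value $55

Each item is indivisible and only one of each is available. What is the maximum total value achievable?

This is a 0/1 knapsack; check combinations near the capacity.
- item 2+item 3+item 4+item 5+item 7: weight 3+8+2+3+14=30, value 30+57+25+52+60=224
- item 2+item 3+item 4+item 5+item 8: weight 3+8+2+3+11=27, value 30+57+25+52+55=219
- item 2+item 3+item 5+item 7: weight 3+8+3+14=28, value 30+57+52+60=199
- item 1+item 2+item 3+item 5: weight 16+3+8+3=30, value 60+30+57+52=199
Best: $224.

$224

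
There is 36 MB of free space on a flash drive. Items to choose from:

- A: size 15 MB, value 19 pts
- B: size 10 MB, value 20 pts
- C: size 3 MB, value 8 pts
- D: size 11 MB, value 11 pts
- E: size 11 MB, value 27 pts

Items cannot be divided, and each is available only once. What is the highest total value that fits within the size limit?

Check high-value combinations within 36 MB:
- B+C+D+E: size 10+3+11+11=35, value 20+8+11+27=66
- A+B+E: size 15+10+11=36, value 19+20+27=66
- B+D+E: size 10+11+11=32, value 20+11+27=58
- B+C+E: size 10+3+11=24, value 20+8+27=55
- A+C+E: size 15+3+11=29, value 19+8+27=54
Best: 66 pts.

66 pts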